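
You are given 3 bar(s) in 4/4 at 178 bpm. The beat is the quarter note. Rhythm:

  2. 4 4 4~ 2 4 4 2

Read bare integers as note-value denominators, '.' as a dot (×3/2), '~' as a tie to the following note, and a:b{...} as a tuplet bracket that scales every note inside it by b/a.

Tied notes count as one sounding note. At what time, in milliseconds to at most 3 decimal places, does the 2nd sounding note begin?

1. 0.0ms @ 0 + 1011.236ms (3)
2. 1011.236ms @ 3 + 337.079ms (1)
3. 1348.315ms @ 4 + 337.079ms (1)
4. 1685.393ms @ 5 + 1011.236ms (3)
5. 2696.629ms @ 8 + 337.079ms (1)
6. 3033.708ms @ 9 + 337.079ms (1)
7. 3370.787ms @ 10 + 674.157ms (2)

note 2 onset = 3b = 1011.236ms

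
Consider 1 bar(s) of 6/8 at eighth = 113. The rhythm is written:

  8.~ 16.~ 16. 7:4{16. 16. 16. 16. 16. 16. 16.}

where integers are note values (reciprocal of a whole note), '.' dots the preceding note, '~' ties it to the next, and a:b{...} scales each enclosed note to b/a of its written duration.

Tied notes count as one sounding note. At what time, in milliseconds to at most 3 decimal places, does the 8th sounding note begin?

note 8 onset = 39/7b = 2958.281ms

1. 0.0ms @ 0 + 1592.92ms (3)
2. 1592.92ms @ 3 + 227.56ms (3/7)
3. 1820.48ms @ 24/7 + 227.56ms (3/7)
4. 2048.04ms @ 27/7 + 227.56ms (3/7)
5. 2275.601ms @ 30/7 + 227.56ms (3/7)
6. 2503.161ms @ 33/7 + 227.56ms (3/7)
7. 2730.721ms @ 36/7 + 227.56ms (3/7)
8. 2958.281ms @ 39/7 + 227.56ms (3/7)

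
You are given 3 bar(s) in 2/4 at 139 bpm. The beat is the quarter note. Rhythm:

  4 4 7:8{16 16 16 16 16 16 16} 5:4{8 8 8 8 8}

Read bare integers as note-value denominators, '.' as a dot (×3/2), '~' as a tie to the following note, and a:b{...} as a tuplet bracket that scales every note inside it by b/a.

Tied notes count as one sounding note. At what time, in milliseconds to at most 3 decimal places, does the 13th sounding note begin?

1. 0.0ms @ 0 + 431.655ms (1)
2. 431.655ms @ 1 + 431.655ms (1)
3. 863.309ms @ 2 + 123.33ms (2/7)
4. 986.639ms @ 16/7 + 123.33ms (2/7)
5. 1109.969ms @ 18/7 + 123.33ms (2/7)
6. 1233.299ms @ 20/7 + 123.33ms (2/7)
7. 1356.629ms @ 22/7 + 123.33ms (2/7)
8. 1479.959ms @ 24/7 + 123.33ms (2/7)
9. 1603.289ms @ 26/7 + 123.33ms (2/7)
10. 1726.619ms @ 4 + 172.662ms (2/5)
11. 1899.281ms @ 22/5 + 172.662ms (2/5)
12. 2071.942ms @ 24/5 + 172.662ms (2/5)
13. 2244.604ms @ 26/5 + 172.662ms (2/5)
14. 2417.266ms @ 28/5 + 172.662ms (2/5)

note 13 onset = 26/5b = 2244.604ms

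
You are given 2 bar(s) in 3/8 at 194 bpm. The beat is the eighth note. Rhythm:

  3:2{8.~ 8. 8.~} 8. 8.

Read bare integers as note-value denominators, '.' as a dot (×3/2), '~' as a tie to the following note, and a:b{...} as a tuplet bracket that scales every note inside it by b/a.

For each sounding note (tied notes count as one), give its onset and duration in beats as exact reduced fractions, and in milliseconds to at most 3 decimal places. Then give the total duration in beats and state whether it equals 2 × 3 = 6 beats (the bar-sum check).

1) 0.0ms=0b +618.557ms=2b
2) 618.557ms=2b +773.196ms=5/2b
3) 1391.753ms=9/2b +463.918ms=3/2b
Σ=6b of 6 (194bpm 3/8) — PASS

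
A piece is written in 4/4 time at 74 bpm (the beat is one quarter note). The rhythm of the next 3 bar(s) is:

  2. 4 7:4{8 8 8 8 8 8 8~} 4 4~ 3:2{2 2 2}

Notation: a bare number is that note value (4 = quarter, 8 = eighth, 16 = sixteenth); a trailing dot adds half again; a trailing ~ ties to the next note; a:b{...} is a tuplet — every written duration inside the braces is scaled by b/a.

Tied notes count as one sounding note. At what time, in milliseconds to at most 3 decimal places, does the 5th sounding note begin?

note 5 onset = 32/7b = 3706.564ms

1. 0.0ms @ 0 + 2432.432ms (3)
2. 2432.432ms @ 3 + 810.811ms (1)
3. 3243.243ms @ 4 + 231.66ms (2/7)
4. 3474.903ms @ 30/7 + 231.66ms (2/7)
5. 3706.564ms @ 32/7 + 231.66ms (2/7)
6. 3938.224ms @ 34/7 + 231.66ms (2/7)
7. 4169.884ms @ 36/7 + 231.66ms (2/7)
8. 4401.544ms @ 38/7 + 231.66ms (2/7)
9. 4633.205ms @ 40/7 + 1042.471ms (9/7)
10. 5675.676ms @ 7 + 1891.892ms (7/3)
11. 7567.568ms @ 28/3 + 1081.081ms (4/3)
12. 8648.649ms @ 32/3 + 1081.081ms (4/3)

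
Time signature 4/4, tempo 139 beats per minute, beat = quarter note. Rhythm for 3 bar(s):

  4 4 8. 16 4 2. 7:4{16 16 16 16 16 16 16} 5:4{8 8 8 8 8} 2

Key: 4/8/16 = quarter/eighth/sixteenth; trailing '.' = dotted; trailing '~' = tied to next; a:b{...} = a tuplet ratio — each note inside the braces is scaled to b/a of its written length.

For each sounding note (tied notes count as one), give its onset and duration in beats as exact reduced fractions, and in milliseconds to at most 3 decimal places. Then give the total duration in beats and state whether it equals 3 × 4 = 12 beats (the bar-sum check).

1) 0.0ms=0b +431.655ms=1b
2) 431.655ms=1b +431.655ms=1b
3) 863.309ms=2b +323.741ms=3/4b
4) 1187.05ms=11/4b +107.914ms=1/4b
5) 1294.964ms=3b +431.655ms=1b
6) 1726.619ms=4b +1294.964ms=3b
7) 3021.583ms=7b +61.665ms=1/7b
8) 3083.248ms=50/7b +61.665ms=1/7b
9) 3144.913ms=51/7b +61.665ms=1/7b
10) 3206.578ms=52/7b +61.665ms=1/7b
11) 3268.243ms=53/7b +61.665ms=1/7b
12) 3329.908ms=54/7b +61.665ms=1/7b
13) 3391.572ms=55/7b +61.665ms=1/7b
14) 3453.237ms=8b +172.662ms=2/5b
15) 3625.899ms=42/5b +172.662ms=2/5b
16) 3798.561ms=44/5b +172.662ms=2/5b
17) 3971.223ms=46/5b +172.662ms=2/5b
18) 4143.885ms=48/5b +172.662ms=2/5b
19) 4316.547ms=10b +863.309ms=2b
Σ=12b of 12 (139bpm 4/4) — PASS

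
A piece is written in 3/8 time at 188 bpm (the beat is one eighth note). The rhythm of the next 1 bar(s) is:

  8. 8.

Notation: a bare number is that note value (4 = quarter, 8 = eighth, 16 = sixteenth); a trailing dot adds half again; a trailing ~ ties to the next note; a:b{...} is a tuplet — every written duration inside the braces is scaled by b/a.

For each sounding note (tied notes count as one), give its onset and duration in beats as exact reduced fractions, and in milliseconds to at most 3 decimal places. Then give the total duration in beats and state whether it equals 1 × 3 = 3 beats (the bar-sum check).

1) 0.0ms=0b +478.723ms=3/2b
2) 478.723ms=3/2b +478.723ms=3/2b
Σ=3b of 3 (188bpm 3/8) — PASS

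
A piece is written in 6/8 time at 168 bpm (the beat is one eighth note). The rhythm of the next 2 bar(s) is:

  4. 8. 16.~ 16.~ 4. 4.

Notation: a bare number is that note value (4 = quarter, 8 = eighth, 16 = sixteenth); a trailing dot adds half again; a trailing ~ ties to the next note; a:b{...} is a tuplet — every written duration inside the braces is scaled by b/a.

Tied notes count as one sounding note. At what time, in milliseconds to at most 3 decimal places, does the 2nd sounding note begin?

note 2 onset = 3b = 1071.429ms

1. 0.0ms @ 0 + 1071.429ms (3)
2. 1071.429ms @ 3 + 535.714ms (3/2)
3. 1607.143ms @ 9/2 + 1607.143ms (9/2)
4. 3214.286ms @ 9 + 1071.429ms (3)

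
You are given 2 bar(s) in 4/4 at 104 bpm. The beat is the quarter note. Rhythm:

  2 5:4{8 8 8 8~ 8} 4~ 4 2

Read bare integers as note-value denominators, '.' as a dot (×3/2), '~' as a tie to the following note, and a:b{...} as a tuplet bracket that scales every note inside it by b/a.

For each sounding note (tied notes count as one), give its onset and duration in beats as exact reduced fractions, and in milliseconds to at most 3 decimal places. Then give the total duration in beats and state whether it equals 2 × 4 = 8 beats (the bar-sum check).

1) 0.0ms=0b +1153.846ms=2b
2) 1153.846ms=2b +230.769ms=2/5b
3) 1384.615ms=12/5b +230.769ms=2/5b
4) 1615.385ms=14/5b +230.769ms=2/5b
5) 1846.154ms=16/5b +461.538ms=4/5b
6) 2307.692ms=4b +1153.846ms=2b
7) 3461.538ms=6b +1153.846ms=2b
Σ=8b of 8 (104bpm 4/4) — PASS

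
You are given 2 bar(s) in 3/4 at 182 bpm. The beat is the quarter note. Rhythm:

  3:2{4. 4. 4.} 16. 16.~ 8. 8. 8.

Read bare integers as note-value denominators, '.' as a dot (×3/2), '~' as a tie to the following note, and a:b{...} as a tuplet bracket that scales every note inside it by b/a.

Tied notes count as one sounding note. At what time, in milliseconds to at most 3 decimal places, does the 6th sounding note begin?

note 6 onset = 9/2b = 1483.516ms

1. 0.0ms @ 0 + 329.67ms (1)
2. 329.67ms @ 1 + 329.67ms (1)
3. 659.341ms @ 2 + 329.67ms (1)
4. 989.011ms @ 3 + 123.626ms (3/8)
5. 1112.637ms @ 27/8 + 370.879ms (9/8)
6. 1483.516ms @ 9/2 + 247.253ms (3/4)
7. 1730.769ms @ 21/4 + 247.253ms (3/4)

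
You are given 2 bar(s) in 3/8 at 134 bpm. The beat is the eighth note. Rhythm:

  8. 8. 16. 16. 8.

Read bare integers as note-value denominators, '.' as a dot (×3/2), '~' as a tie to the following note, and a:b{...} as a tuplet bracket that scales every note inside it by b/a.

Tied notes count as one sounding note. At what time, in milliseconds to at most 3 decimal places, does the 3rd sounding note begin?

note 3 onset = 3b = 1343.284ms

1. 0.0ms @ 0 + 671.642ms (3/2)
2. 671.642ms @ 3/2 + 671.642ms (3/2)
3. 1343.284ms @ 3 + 335.821ms (3/4)
4. 1679.104ms @ 15/4 + 335.821ms (3/4)
5. 2014.925ms @ 9/2 + 671.642ms (3/2)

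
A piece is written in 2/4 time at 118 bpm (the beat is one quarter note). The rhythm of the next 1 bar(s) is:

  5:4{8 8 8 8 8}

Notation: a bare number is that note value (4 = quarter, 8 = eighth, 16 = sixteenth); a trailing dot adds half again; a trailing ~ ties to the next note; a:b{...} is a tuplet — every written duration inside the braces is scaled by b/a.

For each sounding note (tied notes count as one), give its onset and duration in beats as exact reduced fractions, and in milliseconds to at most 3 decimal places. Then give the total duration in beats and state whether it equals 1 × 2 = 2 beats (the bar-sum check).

1) 0.0ms=0b +203.39ms=2/5b
2) 203.39ms=2/5b +203.39ms=2/5b
3) 406.78ms=4/5b +203.39ms=2/5b
4) 610.169ms=6/5b +203.39ms=2/5b
5) 813.559ms=8/5b +203.39ms=2/5b
Σ=2b of 2 (118bpm 2/4) — PASS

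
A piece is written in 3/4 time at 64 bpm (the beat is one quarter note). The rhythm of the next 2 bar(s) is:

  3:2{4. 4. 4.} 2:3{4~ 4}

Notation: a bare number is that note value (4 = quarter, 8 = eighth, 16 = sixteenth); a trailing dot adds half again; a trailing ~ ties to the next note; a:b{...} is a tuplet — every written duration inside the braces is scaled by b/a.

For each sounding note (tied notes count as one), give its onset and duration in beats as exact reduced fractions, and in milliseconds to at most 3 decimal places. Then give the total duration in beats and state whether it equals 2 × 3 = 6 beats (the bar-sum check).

1) 0.0ms=0b +937.5ms=1b
2) 937.5ms=1b +937.5ms=1b
3) 1875.0ms=2b +937.5ms=1b
4) 2812.5ms=3b +2812.5ms=3b
Σ=6b of 6 (64bpm 3/4) — PASS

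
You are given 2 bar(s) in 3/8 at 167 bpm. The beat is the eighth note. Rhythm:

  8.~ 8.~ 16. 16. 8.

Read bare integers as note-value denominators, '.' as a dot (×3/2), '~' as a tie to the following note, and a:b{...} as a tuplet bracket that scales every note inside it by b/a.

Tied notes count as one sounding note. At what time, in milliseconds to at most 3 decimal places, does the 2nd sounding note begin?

1. 0.0ms @ 0 + 1347.305ms (15/4)
2. 1347.305ms @ 15/4 + 269.461ms (3/4)
3. 1616.766ms @ 9/2 + 538.922ms (3/2)

note 2 onset = 15/4b = 1347.305ms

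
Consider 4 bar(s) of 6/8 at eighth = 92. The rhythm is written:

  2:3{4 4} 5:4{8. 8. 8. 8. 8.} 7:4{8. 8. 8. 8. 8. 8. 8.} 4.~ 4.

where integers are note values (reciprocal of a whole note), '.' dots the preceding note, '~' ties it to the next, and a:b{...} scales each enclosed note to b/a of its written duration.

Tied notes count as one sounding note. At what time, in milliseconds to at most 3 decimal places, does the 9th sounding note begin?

1. 0.0ms @ 0 + 1956.522ms (3)
2. 1956.522ms @ 3 + 1956.522ms (3)
3. 3913.043ms @ 6 + 782.609ms (6/5)
4. 4695.652ms @ 36/5 + 782.609ms (6/5)
5. 5478.261ms @ 42/5 + 782.609ms (6/5)
6. 6260.87ms @ 48/5 + 782.609ms (6/5)
7. 7043.478ms @ 54/5 + 782.609ms (6/5)
8. 7826.087ms @ 12 + 559.006ms (6/7)
9. 8385.093ms @ 90/7 + 559.006ms (6/7)
10. 8944.099ms @ 96/7 + 559.006ms (6/7)
11. 9503.106ms @ 102/7 + 559.006ms (6/7)
12. 10062.112ms @ 108/7 + 559.006ms (6/7)
13. 10621.118ms @ 114/7 + 559.006ms (6/7)
14. 11180.124ms @ 120/7 + 559.006ms (6/7)
15. 11739.13ms @ 18 + 3913.043ms (6)

note 9 onset = 90/7b = 8385.093ms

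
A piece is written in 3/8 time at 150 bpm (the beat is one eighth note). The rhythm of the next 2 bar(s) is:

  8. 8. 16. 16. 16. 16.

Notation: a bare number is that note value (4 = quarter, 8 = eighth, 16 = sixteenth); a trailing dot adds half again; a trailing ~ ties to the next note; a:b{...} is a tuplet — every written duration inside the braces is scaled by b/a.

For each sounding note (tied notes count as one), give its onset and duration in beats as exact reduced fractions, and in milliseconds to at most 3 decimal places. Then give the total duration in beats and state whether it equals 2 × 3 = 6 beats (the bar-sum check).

1) 0.0ms=0b +600.0ms=3/2b
2) 600.0ms=3/2b +600.0ms=3/2b
3) 1200.0ms=3b +300.0ms=3/4b
4) 1500.0ms=15/4b +300.0ms=3/4b
5) 1800.0ms=9/2b +300.0ms=3/4b
6) 2100.0ms=21/4b +300.0ms=3/4b
Σ=6b of 6 (150bpm 3/8) — PASS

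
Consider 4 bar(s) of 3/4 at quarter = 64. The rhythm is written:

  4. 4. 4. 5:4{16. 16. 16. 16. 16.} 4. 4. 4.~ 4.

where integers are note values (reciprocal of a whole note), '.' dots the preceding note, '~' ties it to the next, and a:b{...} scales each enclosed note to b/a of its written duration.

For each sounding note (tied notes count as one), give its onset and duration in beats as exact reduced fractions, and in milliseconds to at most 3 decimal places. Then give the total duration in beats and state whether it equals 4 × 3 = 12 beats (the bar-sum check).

1) 0.0ms=0b +1406.25ms=3/2b
2) 1406.25ms=3/2b +1406.25ms=3/2b
3) 2812.5ms=3b +1406.25ms=3/2b
4) 4218.75ms=9/2b +281.25ms=3/10b
5) 4500.0ms=24/5b +281.25ms=3/10b
6) 4781.25ms=51/10b +281.25ms=3/10b
7) 5062.5ms=27/5b +281.25ms=3/10b
8) 5343.75ms=57/10b +281.25ms=3/10b
9) 5625.0ms=6b +1406.25ms=3/2b
10) 7031.25ms=15/2b +1406.25ms=3/2b
11) 8437.5ms=9b +2812.5ms=3b
Σ=12b of 12 (64bpm 3/4) — PASS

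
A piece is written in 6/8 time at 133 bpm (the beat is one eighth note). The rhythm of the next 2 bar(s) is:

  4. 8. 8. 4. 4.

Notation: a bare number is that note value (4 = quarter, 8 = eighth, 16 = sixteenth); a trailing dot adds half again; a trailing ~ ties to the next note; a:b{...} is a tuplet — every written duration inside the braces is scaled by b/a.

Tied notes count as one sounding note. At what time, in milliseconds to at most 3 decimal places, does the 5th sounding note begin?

note 5 onset = 9b = 4060.15ms

1. 0.0ms @ 0 + 1353.383ms (3)
2. 1353.383ms @ 3 + 676.692ms (3/2)
3. 2030.075ms @ 9/2 + 676.692ms (3/2)
4. 2706.767ms @ 6 + 1353.383ms (3)
5. 4060.15ms @ 9 + 1353.383ms (3)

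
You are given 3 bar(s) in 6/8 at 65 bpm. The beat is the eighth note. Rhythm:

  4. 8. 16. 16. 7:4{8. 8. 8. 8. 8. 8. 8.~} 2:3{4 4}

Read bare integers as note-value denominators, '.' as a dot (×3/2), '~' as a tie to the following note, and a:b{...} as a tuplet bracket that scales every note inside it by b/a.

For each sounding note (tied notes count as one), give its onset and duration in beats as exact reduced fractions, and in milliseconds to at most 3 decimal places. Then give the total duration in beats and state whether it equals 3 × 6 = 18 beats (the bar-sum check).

1) 0.0ms=0b +2769.231ms=3b
2) 2769.231ms=3b +1384.615ms=3/2b
3) 4153.846ms=9/2b +692.308ms=3/4b
4) 4846.154ms=21/4b +692.308ms=3/4b
5) 5538.462ms=6b +791.209ms=6/7b
6) 6329.67ms=48/7b +791.209ms=6/7b
7) 7120.879ms=54/7b +791.209ms=6/7b
8) 7912.088ms=60/7b +791.209ms=6/7b
9) 8703.297ms=66/7b +791.209ms=6/7b
10) 9494.505ms=72/7b +791.209ms=6/7b
11) 10285.714ms=78/7b +3560.44ms=27/7b
12) 13846.154ms=15b +2769.231ms=3b
Σ=18b of 18 (65bpm 6/8) — PASS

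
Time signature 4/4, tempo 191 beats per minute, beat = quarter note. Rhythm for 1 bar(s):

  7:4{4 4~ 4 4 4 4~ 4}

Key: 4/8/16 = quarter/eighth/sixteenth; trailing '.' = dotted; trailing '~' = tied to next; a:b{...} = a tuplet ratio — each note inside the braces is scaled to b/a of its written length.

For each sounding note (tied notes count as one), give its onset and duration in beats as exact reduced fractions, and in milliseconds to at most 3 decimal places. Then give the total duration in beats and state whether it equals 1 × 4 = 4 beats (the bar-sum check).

1) 0.0ms=0b +179.506ms=4/7b
2) 179.506ms=4/7b +359.013ms=8/7b
3) 538.519ms=12/7b +179.506ms=4/7b
4) 718.025ms=16/7b +179.506ms=4/7b
5) 897.532ms=20/7b +359.013ms=8/7b
Σ=4b of 4 (191bpm 4/4) — PASS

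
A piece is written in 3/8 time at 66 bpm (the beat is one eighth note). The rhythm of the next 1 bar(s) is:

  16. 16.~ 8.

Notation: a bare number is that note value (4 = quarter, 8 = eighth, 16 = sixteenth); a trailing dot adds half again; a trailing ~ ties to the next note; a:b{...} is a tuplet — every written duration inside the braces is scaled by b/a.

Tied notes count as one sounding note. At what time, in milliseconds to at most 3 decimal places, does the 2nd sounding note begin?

note 2 onset = 3/4b = 681.818ms

1. 0.0ms @ 0 + 681.818ms (3/4)
2. 681.818ms @ 3/4 + 2045.455ms (9/4)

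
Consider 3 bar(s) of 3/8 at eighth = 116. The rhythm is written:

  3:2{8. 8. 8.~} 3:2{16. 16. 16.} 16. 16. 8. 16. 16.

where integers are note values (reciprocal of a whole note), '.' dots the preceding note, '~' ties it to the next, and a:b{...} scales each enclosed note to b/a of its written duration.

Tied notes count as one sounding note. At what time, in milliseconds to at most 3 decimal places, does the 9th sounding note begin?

1. 0.0ms @ 0 + 517.241ms (1)
2. 517.241ms @ 1 + 517.241ms (1)
3. 1034.483ms @ 2 + 775.862ms (3/2)
4. 1810.345ms @ 7/2 + 258.621ms (1/2)
5. 2068.966ms @ 4 + 258.621ms (1/2)
6. 2327.586ms @ 9/2 + 387.931ms (3/4)
7. 2715.517ms @ 21/4 + 387.931ms (3/4)
8. 3103.448ms @ 6 + 775.862ms (3/2)
9. 3879.31ms @ 15/2 + 387.931ms (3/4)
10. 4267.241ms @ 33/4 + 387.931ms (3/4)

note 9 onset = 15/2b = 3879.31ms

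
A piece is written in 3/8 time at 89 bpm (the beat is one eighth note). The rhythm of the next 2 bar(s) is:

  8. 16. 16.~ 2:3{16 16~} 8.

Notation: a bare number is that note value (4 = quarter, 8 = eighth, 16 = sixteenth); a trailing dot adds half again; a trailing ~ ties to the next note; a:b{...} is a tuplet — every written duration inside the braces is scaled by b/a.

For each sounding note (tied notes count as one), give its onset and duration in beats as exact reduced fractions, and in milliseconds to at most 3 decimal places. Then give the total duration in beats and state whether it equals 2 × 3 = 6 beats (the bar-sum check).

1) 0.0ms=0b +1011.236ms=3/2b
2) 1011.236ms=3/2b +505.618ms=3/4b
3) 1516.854ms=9/4b +1011.236ms=3/2b
4) 2528.09ms=15/4b +1516.854ms=9/4b
Σ=6b of 6 (89bpm 3/8) — PASS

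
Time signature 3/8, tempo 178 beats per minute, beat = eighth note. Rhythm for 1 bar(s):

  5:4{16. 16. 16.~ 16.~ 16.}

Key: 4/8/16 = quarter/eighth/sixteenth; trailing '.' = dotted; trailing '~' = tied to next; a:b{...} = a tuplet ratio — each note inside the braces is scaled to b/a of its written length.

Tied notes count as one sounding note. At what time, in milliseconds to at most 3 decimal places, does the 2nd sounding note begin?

1. 0.0ms @ 0 + 202.247ms (3/5)
2. 202.247ms @ 3/5 + 202.247ms (3/5)
3. 404.494ms @ 6/5 + 606.742ms (9/5)

note 2 onset = 3/5b = 202.247ms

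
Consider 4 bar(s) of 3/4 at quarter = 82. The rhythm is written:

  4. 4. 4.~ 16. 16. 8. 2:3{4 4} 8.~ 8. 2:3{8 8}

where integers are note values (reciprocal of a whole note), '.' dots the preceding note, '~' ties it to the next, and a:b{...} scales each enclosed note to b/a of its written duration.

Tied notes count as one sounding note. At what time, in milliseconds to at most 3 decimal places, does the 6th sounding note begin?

note 6 onset = 6b = 4390.244ms

1. 0.0ms @ 0 + 1097.561ms (3/2)
2. 1097.561ms @ 3/2 + 1097.561ms (3/2)
3. 2195.122ms @ 3 + 1371.951ms (15/8)
4. 3567.073ms @ 39/8 + 274.39ms (3/8)
5. 3841.463ms @ 21/4 + 548.78ms (3/4)
6. 4390.244ms @ 6 + 1097.561ms (3/2)
7. 5487.805ms @ 15/2 + 1097.561ms (3/2)
8. 6585.366ms @ 9 + 1097.561ms (3/2)
9. 7682.927ms @ 21/2 + 548.78ms (3/4)
10. 8231.707ms @ 45/4 + 548.78ms (3/4)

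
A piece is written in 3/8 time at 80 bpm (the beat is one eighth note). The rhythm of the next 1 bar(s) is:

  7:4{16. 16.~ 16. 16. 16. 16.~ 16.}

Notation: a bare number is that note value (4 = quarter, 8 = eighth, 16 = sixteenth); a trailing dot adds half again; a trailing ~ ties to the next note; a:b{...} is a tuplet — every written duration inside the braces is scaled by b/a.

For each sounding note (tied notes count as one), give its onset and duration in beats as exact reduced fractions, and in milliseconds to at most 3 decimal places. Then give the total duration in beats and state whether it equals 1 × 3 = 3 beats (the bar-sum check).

1) 0.0ms=0b +321.429ms=3/7b
2) 321.429ms=3/7b +642.857ms=6/7b
3) 964.286ms=9/7b +321.429ms=3/7b
4) 1285.714ms=12/7b +321.429ms=3/7b
5) 1607.143ms=15/7b +642.857ms=6/7b
Σ=3b of 3 (80bpm 3/8) — PASS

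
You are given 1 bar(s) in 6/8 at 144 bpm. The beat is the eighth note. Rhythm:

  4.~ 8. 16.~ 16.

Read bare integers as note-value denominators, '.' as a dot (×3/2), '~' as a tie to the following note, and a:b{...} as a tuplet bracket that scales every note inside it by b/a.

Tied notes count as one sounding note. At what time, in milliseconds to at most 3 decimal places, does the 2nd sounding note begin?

1. 0.0ms @ 0 + 1875.0ms (9/2)
2. 1875.0ms @ 9/2 + 625.0ms (3/2)

note 2 onset = 9/2b = 1875.0ms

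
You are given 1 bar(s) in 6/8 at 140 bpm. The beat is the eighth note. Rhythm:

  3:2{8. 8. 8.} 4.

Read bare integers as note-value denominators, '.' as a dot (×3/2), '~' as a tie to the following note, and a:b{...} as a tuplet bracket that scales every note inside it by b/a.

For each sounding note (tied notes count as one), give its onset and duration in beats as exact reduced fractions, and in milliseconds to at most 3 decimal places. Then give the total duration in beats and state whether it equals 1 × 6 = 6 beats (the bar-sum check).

1) 0.0ms=0b +428.571ms=1b
2) 428.571ms=1b +428.571ms=1b
3) 857.143ms=2b +428.571ms=1b
4) 1285.714ms=3b +1285.714ms=3b
Σ=6b of 6 (140bpm 6/8) — PASS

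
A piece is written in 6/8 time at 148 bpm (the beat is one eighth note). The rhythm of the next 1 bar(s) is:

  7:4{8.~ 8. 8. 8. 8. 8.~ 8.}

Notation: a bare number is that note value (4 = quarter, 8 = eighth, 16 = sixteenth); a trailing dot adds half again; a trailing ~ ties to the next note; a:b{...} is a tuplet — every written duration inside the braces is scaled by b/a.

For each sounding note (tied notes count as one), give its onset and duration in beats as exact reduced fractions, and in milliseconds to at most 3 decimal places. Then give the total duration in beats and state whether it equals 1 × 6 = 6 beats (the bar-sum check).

1) 0.0ms=0b +694.981ms=12/7b
2) 694.981ms=12/7b +347.49ms=6/7b
3) 1042.471ms=18/7b +347.49ms=6/7b
4) 1389.961ms=24/7b +347.49ms=6/7b
5) 1737.452ms=30/7b +694.981ms=12/7b
Σ=6b of 6 (148bpm 6/8) — PASS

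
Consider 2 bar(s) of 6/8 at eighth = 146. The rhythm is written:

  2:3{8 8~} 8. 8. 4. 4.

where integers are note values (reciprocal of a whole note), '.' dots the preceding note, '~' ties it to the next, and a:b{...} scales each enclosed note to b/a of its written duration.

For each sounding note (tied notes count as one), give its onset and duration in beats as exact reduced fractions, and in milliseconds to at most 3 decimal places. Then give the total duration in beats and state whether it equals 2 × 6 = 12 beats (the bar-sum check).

1) 0.0ms=0b +616.438ms=3/2b
2) 616.438ms=3/2b +1232.877ms=3b
3) 1849.315ms=9/2b +616.438ms=3/2b
4) 2465.753ms=6b +1232.877ms=3b
5) 3698.63ms=9b +1232.877ms=3b
Σ=12b of 12 (146bpm 6/8) — PASS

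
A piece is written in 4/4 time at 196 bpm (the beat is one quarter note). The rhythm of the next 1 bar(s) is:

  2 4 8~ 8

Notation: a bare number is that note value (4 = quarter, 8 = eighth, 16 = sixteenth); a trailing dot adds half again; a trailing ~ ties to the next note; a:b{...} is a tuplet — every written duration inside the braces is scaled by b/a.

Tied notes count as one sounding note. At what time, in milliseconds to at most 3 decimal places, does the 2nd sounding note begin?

1. 0.0ms @ 0 + 612.245ms (2)
2. 612.245ms @ 2 + 306.122ms (1)
3. 918.367ms @ 3 + 306.122ms (1)

note 2 onset = 2b = 612.245ms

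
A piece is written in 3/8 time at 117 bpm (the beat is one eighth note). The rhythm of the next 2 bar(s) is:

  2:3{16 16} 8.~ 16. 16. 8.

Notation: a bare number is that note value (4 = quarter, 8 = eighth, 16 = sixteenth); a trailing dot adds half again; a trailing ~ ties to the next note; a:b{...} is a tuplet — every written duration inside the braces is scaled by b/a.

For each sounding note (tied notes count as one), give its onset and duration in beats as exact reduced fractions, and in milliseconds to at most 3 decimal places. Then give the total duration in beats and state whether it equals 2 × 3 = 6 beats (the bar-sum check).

1) 0.0ms=0b +384.615ms=3/4b
2) 384.615ms=3/4b +384.615ms=3/4b
3) 769.231ms=3/2b +1153.846ms=9/4b
4) 1923.077ms=15/4b +384.615ms=3/4b
5) 2307.692ms=9/2b +769.231ms=3/2b
Σ=6b of 6 (117bpm 3/8) — PASS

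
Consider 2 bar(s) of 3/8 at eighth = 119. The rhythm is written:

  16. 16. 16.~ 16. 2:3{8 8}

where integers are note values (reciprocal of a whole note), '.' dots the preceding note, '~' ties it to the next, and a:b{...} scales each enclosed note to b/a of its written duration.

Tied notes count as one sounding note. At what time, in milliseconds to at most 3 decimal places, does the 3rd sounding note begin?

1. 0.0ms @ 0 + 378.151ms (3/4)
2. 378.151ms @ 3/4 + 378.151ms (3/4)
3. 756.303ms @ 3/2 + 756.303ms (3/2)
4. 1512.605ms @ 3 + 756.303ms (3/2)
5. 2268.908ms @ 9/2 + 756.303ms (3/2)

note 3 onset = 3/2b = 756.303ms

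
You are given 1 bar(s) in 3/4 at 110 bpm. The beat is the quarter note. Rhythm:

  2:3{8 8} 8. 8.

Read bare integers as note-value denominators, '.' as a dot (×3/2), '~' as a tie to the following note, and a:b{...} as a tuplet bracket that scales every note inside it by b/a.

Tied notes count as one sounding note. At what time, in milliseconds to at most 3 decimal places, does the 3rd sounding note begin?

note 3 onset = 3/2b = 818.182ms

1. 0.0ms @ 0 + 409.091ms (3/4)
2. 409.091ms @ 3/4 + 409.091ms (3/4)
3. 818.182ms @ 3/2 + 409.091ms (3/4)
4. 1227.273ms @ 9/4 + 409.091ms (3/4)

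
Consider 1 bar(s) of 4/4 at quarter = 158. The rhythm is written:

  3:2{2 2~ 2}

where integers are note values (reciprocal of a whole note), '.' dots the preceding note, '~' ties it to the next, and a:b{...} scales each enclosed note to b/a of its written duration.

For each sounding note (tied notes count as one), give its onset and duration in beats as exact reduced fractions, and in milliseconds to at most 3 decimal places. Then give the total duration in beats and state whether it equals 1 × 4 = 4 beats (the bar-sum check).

1) 0.0ms=0b +506.329ms=4/3b
2) 506.329ms=4/3b +1012.658ms=8/3b
Σ=4b of 4 (158bpm 4/4) — PASS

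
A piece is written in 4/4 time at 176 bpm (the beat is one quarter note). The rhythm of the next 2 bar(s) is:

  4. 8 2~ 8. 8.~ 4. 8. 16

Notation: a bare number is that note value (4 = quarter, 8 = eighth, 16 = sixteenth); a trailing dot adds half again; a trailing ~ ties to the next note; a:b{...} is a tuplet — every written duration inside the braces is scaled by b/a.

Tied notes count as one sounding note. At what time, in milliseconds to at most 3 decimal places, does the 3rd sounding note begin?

note 3 onset = 2b = 681.818ms

1. 0.0ms @ 0 + 511.364ms (3/2)
2. 511.364ms @ 3/2 + 170.455ms (1/2)
3. 681.818ms @ 2 + 937.5ms (11/4)
4. 1619.318ms @ 19/4 + 767.045ms (9/4)
5. 2386.364ms @ 7 + 255.682ms (3/4)
6. 2642.045ms @ 31/4 + 85.227ms (1/4)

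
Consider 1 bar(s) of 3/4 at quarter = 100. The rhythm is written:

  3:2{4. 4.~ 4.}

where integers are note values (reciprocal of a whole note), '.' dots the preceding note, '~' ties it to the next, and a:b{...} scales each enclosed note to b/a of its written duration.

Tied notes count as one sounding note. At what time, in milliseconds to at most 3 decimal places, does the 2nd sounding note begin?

note 2 onset = 1b = 600.0ms

1. 0.0ms @ 0 + 600.0ms (1)
2. 600.0ms @ 1 + 1200.0ms (2)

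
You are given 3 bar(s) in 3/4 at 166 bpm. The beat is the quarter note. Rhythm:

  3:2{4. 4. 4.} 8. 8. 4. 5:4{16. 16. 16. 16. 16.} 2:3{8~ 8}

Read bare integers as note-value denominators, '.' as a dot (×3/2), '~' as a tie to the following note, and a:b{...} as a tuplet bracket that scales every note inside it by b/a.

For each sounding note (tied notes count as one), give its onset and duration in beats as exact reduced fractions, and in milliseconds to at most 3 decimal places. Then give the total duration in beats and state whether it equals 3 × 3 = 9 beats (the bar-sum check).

1) 0.0ms=0b +361.446ms=1b
2) 361.446ms=1b +361.446ms=1b
3) 722.892ms=2b +361.446ms=1b
4) 1084.337ms=3b +271.084ms=3/4b
5) 1355.422ms=15/4b +271.084ms=3/4b
6) 1626.506ms=9/2b +542.169ms=3/2b
7) 2168.675ms=6b +108.434ms=3/10b
8) 2277.108ms=63/10b +108.434ms=3/10b
9) 2385.542ms=33/5b +108.434ms=3/10b
10) 2493.976ms=69/10b +108.434ms=3/10b
11) 2602.41ms=36/5b +108.434ms=3/10b
12) 2710.843ms=15/2b +542.169ms=3/2b
Σ=9b of 9 (166bpm 3/4) — PASS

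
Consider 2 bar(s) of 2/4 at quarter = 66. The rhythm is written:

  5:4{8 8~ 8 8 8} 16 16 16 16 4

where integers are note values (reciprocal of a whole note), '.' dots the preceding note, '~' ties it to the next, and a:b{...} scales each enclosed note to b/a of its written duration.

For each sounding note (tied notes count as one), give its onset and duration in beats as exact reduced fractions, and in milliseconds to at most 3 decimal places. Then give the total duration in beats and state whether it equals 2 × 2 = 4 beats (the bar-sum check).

1) 0.0ms=0b +363.636ms=2/5b
2) 363.636ms=2/5b +727.273ms=4/5b
3) 1090.909ms=6/5b +363.636ms=2/5b
4) 1454.545ms=8/5b +363.636ms=2/5b
5) 1818.182ms=2b +227.273ms=1/4b
6) 2045.455ms=9/4b +227.273ms=1/4b
7) 2272.727ms=5/2b +227.273ms=1/4b
8) 2500.0ms=11/4b +227.273ms=1/4b
9) 2727.273ms=3b +909.091ms=1b
Σ=4b of 4 (66bpm 2/4) — PASS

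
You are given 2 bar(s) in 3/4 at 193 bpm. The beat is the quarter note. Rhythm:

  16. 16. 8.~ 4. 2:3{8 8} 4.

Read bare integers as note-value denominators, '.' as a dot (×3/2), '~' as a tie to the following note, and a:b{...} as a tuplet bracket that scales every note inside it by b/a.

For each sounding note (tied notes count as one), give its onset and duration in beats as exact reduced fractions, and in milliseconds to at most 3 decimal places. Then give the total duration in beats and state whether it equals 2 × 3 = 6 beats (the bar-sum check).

1) 0.0ms=0b +116.58ms=3/8b
2) 116.58ms=3/8b +116.58ms=3/8b
3) 233.161ms=3/4b +699.482ms=9/4b
4) 932.642ms=3b +233.161ms=3/4b
5) 1165.803ms=15/4b +233.161ms=3/4b
6) 1398.964ms=9/2b +466.321ms=3/2b
Σ=6b of 6 (193bpm 3/4) — PASS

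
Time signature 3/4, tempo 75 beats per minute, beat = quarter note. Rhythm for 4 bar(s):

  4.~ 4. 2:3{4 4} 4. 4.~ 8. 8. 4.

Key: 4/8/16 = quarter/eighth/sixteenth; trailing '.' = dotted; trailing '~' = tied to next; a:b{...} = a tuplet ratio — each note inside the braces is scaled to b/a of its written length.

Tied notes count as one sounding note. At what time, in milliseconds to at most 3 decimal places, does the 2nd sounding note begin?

note 2 onset = 3b = 2400.0ms

1. 0.0ms @ 0 + 2400.0ms (3)
2. 2400.0ms @ 3 + 1200.0ms (3/2)
3. 3600.0ms @ 9/2 + 1200.0ms (3/2)
4. 4800.0ms @ 6 + 1200.0ms (3/2)
5. 6000.0ms @ 15/2 + 1800.0ms (9/4)
6. 7800.0ms @ 39/4 + 600.0ms (3/4)
7. 8400.0ms @ 21/2 + 1200.0ms (3/2)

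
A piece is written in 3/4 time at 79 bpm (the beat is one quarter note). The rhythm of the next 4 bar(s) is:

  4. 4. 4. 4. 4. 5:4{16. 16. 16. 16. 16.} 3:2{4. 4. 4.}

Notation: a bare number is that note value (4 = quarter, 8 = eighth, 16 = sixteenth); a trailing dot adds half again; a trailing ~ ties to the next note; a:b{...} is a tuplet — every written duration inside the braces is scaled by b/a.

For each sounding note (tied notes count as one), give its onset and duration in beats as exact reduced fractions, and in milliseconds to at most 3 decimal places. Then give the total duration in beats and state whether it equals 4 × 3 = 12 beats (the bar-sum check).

1) 0.0ms=0b +1139.241ms=3/2b
2) 1139.241ms=3/2b +1139.241ms=3/2b
3) 2278.481ms=3b +1139.241ms=3/2b
4) 3417.722ms=9/2b +1139.241ms=3/2b
5) 4556.962ms=6b +1139.241ms=3/2b
6) 5696.203ms=15/2b +227.848ms=3/10b
7) 5924.051ms=39/5b +227.848ms=3/10b
8) 6151.899ms=81/10b +227.848ms=3/10b
9) 6379.747ms=42/5b +227.848ms=3/10b
10) 6607.595ms=87/10b +227.848ms=3/10b
11) 6835.443ms=9b +759.494ms=1b
12) 7594.937ms=10b +759.494ms=1b
13) 8354.43ms=11b +759.494ms=1b
Σ=12b of 12 (79bpm 3/4) — PASS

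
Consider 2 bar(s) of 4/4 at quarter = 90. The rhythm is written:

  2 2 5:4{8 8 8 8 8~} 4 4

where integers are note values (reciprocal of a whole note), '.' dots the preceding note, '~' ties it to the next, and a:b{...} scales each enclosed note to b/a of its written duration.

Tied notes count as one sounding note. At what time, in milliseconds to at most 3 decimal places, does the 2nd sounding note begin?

1. 0.0ms @ 0 + 1333.333ms (2)
2. 1333.333ms @ 2 + 1333.333ms (2)
3. 2666.667ms @ 4 + 266.667ms (2/5)
4. 2933.333ms @ 22/5 + 266.667ms (2/5)
5. 3200.0ms @ 24/5 + 266.667ms (2/5)
6. 3466.667ms @ 26/5 + 266.667ms (2/5)
7. 3733.333ms @ 28/5 + 933.333ms (7/5)
8. 4666.667ms @ 7 + 666.667ms (1)

note 2 onset = 2b = 1333.333ms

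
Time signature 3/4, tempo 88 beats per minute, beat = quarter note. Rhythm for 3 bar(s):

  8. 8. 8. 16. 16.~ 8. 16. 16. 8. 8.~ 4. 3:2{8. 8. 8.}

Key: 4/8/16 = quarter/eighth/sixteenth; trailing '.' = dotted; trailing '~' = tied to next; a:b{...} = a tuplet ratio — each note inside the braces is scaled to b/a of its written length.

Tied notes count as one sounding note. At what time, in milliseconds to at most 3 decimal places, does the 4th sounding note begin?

note 4 onset = 9/4b = 1534.091ms

1. 0.0ms @ 0 + 511.364ms (3/4)
2. 511.364ms @ 3/4 + 511.364ms (3/4)
3. 1022.727ms @ 3/2 + 511.364ms (3/4)
4. 1534.091ms @ 9/4 + 255.682ms (3/8)
5. 1789.773ms @ 21/8 + 767.045ms (9/8)
6. 2556.818ms @ 15/4 + 255.682ms (3/8)
7. 2812.5ms @ 33/8 + 255.682ms (3/8)
8. 3068.182ms @ 9/2 + 511.364ms (3/4)
9. 3579.545ms @ 21/4 + 1534.091ms (9/4)
10. 5113.636ms @ 15/2 + 340.909ms (1/2)
11. 5454.545ms @ 8 + 340.909ms (1/2)
12. 5795.455ms @ 17/2 + 340.909ms (1/2)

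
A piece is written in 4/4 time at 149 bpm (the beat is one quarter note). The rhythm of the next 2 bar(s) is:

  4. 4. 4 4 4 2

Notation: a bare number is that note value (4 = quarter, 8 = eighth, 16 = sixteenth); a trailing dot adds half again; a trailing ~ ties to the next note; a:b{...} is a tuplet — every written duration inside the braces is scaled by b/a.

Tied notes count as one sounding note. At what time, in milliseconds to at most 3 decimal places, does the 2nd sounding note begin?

note 2 onset = 3/2b = 604.027ms

1. 0.0ms @ 0 + 604.027ms (3/2)
2. 604.027ms @ 3/2 + 604.027ms (3/2)
3. 1208.054ms @ 3 + 402.685ms (1)
4. 1610.738ms @ 4 + 402.685ms (1)
5. 2013.423ms @ 5 + 402.685ms (1)
6. 2416.107ms @ 6 + 805.369ms (2)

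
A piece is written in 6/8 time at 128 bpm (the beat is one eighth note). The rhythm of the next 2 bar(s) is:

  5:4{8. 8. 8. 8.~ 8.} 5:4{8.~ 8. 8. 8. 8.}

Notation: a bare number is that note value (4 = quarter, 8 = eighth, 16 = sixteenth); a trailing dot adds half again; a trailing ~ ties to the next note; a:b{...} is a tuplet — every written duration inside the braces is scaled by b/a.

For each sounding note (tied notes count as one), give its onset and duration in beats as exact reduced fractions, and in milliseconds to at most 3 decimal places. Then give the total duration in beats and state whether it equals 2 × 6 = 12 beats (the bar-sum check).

1) 0.0ms=0b +562.5ms=6/5b
2) 562.5ms=6/5b +562.5ms=6/5b
3) 1125.0ms=12/5b +562.5ms=6/5b
4) 1687.5ms=18/5b +1125.0ms=12/5b
5) 2812.5ms=6b +1125.0ms=12/5b
6) 3937.5ms=42/5b +562.5ms=6/5b
7) 4500.0ms=48/5b +562.5ms=6/5b
8) 5062.5ms=54/5b +562.5ms=6/5b
Σ=12b of 12 (128bpm 6/8) — PASS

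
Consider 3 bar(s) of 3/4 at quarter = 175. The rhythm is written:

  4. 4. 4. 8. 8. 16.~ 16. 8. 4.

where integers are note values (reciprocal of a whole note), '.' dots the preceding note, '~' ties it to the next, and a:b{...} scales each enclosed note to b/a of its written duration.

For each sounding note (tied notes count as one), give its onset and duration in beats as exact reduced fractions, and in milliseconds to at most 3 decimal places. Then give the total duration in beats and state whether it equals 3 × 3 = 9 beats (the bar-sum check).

1) 0.0ms=0b +514.286ms=3/2b
2) 514.286ms=3/2b +514.286ms=3/2b
3) 1028.571ms=3b +514.286ms=3/2b
4) 1542.857ms=9/2b +257.143ms=3/4b
5) 1800.0ms=21/4b +257.143ms=3/4b
6) 2057.143ms=6b +257.143ms=3/4b
7) 2314.286ms=27/4b +257.143ms=3/4b
8) 2571.429ms=15/2b +514.286ms=3/2b
Σ=9b of 9 (175bpm 3/4) — PASS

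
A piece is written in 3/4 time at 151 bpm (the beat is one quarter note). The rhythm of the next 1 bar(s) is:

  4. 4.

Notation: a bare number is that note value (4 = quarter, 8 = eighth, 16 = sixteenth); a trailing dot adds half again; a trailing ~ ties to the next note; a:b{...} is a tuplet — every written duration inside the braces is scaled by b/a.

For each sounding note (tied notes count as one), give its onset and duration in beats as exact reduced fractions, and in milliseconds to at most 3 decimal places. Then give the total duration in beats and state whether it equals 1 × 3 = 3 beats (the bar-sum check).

1) 0.0ms=0b +596.026ms=3/2b
2) 596.026ms=3/2b +596.026ms=3/2b
Σ=3b of 3 (151bpm 3/4) — PASS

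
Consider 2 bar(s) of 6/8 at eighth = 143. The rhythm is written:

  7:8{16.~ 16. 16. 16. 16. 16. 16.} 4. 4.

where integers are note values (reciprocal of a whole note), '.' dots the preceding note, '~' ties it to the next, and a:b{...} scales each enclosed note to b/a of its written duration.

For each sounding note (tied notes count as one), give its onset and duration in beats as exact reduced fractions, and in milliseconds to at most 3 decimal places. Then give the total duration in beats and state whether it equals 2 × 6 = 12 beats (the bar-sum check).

1) 0.0ms=0b +719.281ms=12/7b
2) 719.281ms=12/7b +359.64ms=6/7b
3) 1078.921ms=18/7b +359.64ms=6/7b
4) 1438.561ms=24/7b +359.64ms=6/7b
5) 1798.202ms=30/7b +359.64ms=6/7b
6) 2157.842ms=36/7b +359.64ms=6/7b
7) 2517.483ms=6b +1258.741ms=3b
8) 3776.224ms=9b +1258.741ms=3b
Σ=12b of 12 (143bpm 6/8) — PASS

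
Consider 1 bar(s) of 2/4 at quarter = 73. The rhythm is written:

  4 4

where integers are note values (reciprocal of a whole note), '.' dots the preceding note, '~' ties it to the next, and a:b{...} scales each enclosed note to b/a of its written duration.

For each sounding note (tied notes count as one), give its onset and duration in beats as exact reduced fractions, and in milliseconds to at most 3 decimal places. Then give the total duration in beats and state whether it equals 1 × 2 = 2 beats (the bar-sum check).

1) 0.0ms=0b +821.918ms=1b
2) 821.918ms=1b +821.918ms=1b
Σ=2b of 2 (73bpm 2/4) — PASS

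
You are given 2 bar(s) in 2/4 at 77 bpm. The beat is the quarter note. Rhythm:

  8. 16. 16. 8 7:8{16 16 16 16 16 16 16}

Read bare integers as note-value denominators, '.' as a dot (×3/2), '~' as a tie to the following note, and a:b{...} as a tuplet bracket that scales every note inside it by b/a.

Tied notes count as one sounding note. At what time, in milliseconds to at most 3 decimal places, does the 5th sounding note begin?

note 5 onset = 2b = 1558.442ms

1. 0.0ms @ 0 + 584.416ms (3/4)
2. 584.416ms @ 3/4 + 292.208ms (3/8)
3. 876.623ms @ 9/8 + 292.208ms (3/8)
4. 1168.831ms @ 3/2 + 389.61ms (1/2)
5. 1558.442ms @ 2 + 222.635ms (2/7)
6. 1781.076ms @ 16/7 + 222.635ms (2/7)
7. 2003.711ms @ 18/7 + 222.635ms (2/7)
8. 2226.345ms @ 20/7 + 222.635ms (2/7)
9. 2448.98ms @ 22/7 + 222.635ms (2/7)
10. 2671.614ms @ 24/7 + 222.635ms (2/7)
11. 2894.249ms @ 26/7 + 222.635ms (2/7)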